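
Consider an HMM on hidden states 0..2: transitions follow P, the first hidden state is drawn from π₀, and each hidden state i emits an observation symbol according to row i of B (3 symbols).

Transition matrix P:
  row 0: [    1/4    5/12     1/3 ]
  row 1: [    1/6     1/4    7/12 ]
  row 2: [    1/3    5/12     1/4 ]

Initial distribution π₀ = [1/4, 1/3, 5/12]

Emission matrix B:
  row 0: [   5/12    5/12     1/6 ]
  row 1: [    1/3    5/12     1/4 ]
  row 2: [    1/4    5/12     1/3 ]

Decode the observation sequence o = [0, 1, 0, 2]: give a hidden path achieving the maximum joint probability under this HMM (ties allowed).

path = [1, 2, 1, 2]

t=0: δ = [1.042e-01, 1.111e-01, 1.042e-01]  (obs o_0=0)
t=1: δ = [1.447e-02, 1.808e-02, 2.701e-02]  ψ = [2, 0, 1]  (obs o_1=1)
t=2: δ = [3.751e-03, 3.751e-03, 2.637e-03]  ψ = [2, 2, 1]  (obs o_2=0)
t=3: δ = [1.563e-04, 3.907e-04, 7.293e-04]  ψ = [0, 0, 1]  (obs o_3=2)
backtrack: best end state = 2; path = [1, 2, 1, 2]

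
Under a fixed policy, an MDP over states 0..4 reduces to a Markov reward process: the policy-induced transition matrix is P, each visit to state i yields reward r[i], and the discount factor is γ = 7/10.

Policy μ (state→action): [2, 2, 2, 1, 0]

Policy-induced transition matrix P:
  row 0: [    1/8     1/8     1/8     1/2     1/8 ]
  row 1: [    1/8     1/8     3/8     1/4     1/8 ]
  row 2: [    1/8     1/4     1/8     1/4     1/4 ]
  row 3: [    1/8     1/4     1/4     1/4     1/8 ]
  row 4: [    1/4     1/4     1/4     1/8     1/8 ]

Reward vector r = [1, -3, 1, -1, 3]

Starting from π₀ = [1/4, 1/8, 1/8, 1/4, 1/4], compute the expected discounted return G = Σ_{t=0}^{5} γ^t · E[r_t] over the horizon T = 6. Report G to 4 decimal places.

G = 0.3669

t=0: π = [0.2500, 0.1250, 0.1250, 0.2500, 0.2500], E[r] = 0.5000, γ^t·E[r] = 0.500000, running G = 0.500000
t=1: π = [0.1563, 0.2031, 0.2188, 0.2813, 0.1406], E[r] = -0.0938, γ^t·E[r] = -0.065625, running G = 0.434375
t=2: π = [0.1426, 0.2051, 0.2285, 0.2715, 0.1523], E[r] = -0.0586, γ^t·E[r] = -0.028711, running G = 0.405664
t=3: π = [0.1440, 0.2065, 0.2292, 0.2666, 0.1536], E[r] = -0.0522, γ^t·E[r] = -0.017920, running G = 0.387744
t=4: π = [0.1442, 0.2062, 0.2292, 0.2668, 0.1537], E[r] = -0.0510, γ^t·E[r] = -0.012251, running G = 0.375492
t=5: π = [0.1442, 0.2062, 0.2291, 0.2668, 0.1536], E[r] = -0.0512, γ^t·E[r] = -0.008607, running G = 0.366886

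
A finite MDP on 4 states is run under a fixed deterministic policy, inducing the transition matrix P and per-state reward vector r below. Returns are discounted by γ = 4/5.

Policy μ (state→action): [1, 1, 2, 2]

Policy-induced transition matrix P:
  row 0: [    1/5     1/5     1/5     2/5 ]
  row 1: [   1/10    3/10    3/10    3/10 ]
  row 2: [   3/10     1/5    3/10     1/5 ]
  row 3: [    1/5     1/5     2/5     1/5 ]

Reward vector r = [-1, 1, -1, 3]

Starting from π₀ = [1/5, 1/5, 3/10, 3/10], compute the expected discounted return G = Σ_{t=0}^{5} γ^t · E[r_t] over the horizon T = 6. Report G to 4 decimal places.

t=0: π = [0.2000, 0.2000, 0.3000, 0.3000], E[r] = 0.6000, γ^t·E[r] = 0.600000, running G = 0.600000
t=1: π = [0.2100, 0.2200, 0.3100, 0.2600], E[r] = 0.4800, γ^t·E[r] = 0.384000, running G = 0.984000
t=2: π = [0.2090, 0.2220, 0.3050, 0.2640], E[r] = 0.5000, γ^t·E[r] = 0.320000, running G = 1.304000
t=3: π = [0.2083, 0.2222, 0.3055, 0.2640], E[r] = 0.5004, γ^t·E[r] = 0.256205, running G = 1.560205
t=4: π = [0.2083, 0.2222, 0.3056, 0.2639], E[r] = 0.5000, γ^t·E[r] = 0.204784, running G = 1.764988
t=5: π = [0.2083, 0.2222, 0.3056, 0.2639], E[r] = 0.5000, γ^t·E[r] = 0.163839, running G = 1.928827

G = 1.9288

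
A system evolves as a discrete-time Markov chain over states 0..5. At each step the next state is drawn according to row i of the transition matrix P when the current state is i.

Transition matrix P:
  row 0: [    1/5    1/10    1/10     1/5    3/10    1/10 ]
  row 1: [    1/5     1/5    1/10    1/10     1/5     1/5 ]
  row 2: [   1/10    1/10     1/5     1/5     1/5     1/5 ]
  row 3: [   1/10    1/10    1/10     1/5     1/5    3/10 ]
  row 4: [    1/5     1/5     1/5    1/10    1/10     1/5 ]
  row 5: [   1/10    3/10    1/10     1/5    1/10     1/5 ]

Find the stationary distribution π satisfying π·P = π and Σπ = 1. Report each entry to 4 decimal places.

Balance equations π_j = Σ_i π_i·P[i][j]:
  π_0 = 1/5·π_0 + 1/5·π_1 + 1/10·π_2 + 1/10·π_3 + 1/5·π_4 + 1/10·π_5
  π_1 = 1/10·π_0 + 1/5·π_1 + 1/10·π_2 + 1/10·π_3 + 1/5·π_4 + 3/10·π_5
  π_2 = 1/10·π_0 + 1/10·π_1 + 1/5·π_2 + 1/10·π_3 + 1/5·π_4 + 1/10·π_5
  π_3 = 1/5·π_0 + 1/10·π_1 + 1/5·π_2 + 1/5·π_3 + 1/10·π_4 + 1/5·π_5
  π_4 = 3/10·π_0 + 1/5·π_1 + 1/5·π_2 + 1/5·π_3 + 1/10·π_4 + 1/10·π_5
  normalize: π_0 + π_1 + π_2 + π_3 + π_4 + π_5 = 1
Solving the linear system gives exactly π = [3319/22082, 15507/88328, 11553/88328, 7275/44164, 15649/88328, 17793/88328].

π = [0.1503, 0.1756, 0.1308, 0.1647, 0.1772, 0.2014]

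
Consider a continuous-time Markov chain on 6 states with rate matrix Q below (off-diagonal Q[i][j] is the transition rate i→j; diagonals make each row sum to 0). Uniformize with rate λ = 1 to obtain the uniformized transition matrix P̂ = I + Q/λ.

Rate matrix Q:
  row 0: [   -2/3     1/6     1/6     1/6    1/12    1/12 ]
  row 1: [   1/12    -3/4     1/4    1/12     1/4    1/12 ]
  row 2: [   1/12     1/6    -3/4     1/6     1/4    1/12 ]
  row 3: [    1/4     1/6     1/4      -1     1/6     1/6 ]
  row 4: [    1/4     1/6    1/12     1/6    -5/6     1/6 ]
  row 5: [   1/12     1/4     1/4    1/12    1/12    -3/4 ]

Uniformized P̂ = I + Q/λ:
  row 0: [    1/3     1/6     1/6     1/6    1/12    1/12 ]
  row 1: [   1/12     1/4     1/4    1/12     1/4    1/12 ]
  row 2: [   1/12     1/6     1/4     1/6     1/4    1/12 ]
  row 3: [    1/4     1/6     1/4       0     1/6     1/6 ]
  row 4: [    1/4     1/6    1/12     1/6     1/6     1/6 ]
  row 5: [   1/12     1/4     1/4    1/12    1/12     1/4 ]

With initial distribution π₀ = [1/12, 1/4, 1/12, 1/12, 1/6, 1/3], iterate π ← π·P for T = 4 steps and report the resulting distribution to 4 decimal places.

π = [0.1760, 0.1937, 0.2062, 0.1197, 0.1748, 0.1296]

t=0: π = [0.0833, 0.2500, 0.0833, 0.0833, 0.1667, 0.3333]
t=1: π = [0.1458, 0.2153, 0.2153, 0.1042, 0.1597, 0.1597]
t=2: π = [0.1638, 0.1979, 0.2112, 0.1181, 0.1771, 0.1319]
t=3: π = [0.1735, 0.1942, 0.2068, 0.1195, 0.1761, 0.1299]
t=4: π = [0.1760, 0.1937, 0.2062, 0.1197, 0.1748, 0.1296]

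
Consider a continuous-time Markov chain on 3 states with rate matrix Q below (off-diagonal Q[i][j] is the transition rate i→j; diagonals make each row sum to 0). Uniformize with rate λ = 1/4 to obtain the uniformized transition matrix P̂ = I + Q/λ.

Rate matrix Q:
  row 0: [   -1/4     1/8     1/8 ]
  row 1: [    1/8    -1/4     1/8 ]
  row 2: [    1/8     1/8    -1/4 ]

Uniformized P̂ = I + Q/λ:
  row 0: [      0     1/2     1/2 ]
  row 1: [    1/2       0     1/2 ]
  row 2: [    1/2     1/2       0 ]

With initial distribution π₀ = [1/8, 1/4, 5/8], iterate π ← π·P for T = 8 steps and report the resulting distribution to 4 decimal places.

t=0: π = [0.1250, 0.2500, 0.6250]
t=1: π = [0.4375, 0.3750, 0.1875]
t=2: π = [0.2813, 0.3125, 0.4063]
t=3: π = [0.3594, 0.3438, 0.2969]
t=4: π = [0.3203, 0.3281, 0.3516]
t=5: π = [0.3398, 0.3359, 0.3242]
t=6: π = [0.3301, 0.3320, 0.3379]
t=7: π = [0.3350, 0.3340, 0.3311]
t=8: π = [0.3325, 0.3330, 0.3345]

π = [0.3325, 0.3330, 0.3345]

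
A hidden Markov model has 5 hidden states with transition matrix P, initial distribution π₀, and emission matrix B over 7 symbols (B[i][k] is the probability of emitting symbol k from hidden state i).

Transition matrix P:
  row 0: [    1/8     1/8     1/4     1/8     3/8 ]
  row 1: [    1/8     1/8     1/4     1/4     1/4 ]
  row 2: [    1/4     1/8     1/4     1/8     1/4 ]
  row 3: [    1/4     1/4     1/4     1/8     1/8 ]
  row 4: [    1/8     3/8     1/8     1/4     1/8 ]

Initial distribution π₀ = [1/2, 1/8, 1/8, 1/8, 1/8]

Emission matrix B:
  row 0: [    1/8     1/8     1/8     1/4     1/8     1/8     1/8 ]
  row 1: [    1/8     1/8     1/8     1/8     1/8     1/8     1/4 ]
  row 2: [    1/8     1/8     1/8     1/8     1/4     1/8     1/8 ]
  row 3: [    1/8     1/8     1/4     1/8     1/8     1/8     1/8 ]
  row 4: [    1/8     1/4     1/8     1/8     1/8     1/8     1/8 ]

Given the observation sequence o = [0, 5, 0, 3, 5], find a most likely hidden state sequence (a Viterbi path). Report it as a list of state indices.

t=0: δ = [6.250e-02, 1.562e-02, 1.562e-02, 1.562e-02, 1.562e-02]  (obs o_0=0)
t=1: δ = [9.766e-04, 9.766e-04, 1.953e-03, 9.766e-04, 2.930e-03]  ψ = [0, 0, 0, 0, 0]  (obs o_1=5)
t=2: δ = [6.104e-05, 1.373e-04, 6.104e-05, 9.155e-05, 6.104e-05]  ψ = [2, 4, 2, 4, 2]  (obs o_2=0)
t=3: δ = [5.722e-06, 2.861e-06, 4.292e-06, 4.292e-06, 4.292e-06]  ψ = [3, 3, 1, 1, 1]  (obs o_3=3)
t=4: δ = [1.341e-07, 2.012e-07, 1.788e-07, 1.341e-07, 2.682e-07]  ψ = [2, 4, 0, 4, 0]  (obs o_4=5)
backtrack: best end state = 4; path = [0, 4, 3, 0, 4]

path = [0, 4, 3, 0, 4]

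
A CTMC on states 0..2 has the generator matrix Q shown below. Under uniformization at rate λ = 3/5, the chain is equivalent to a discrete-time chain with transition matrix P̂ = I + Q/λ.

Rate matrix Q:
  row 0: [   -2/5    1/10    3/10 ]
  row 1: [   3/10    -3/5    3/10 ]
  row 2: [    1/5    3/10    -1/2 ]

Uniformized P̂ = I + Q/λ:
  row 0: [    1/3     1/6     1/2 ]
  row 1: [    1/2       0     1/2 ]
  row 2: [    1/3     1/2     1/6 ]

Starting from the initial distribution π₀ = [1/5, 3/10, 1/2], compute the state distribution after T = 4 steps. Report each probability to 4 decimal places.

t=0: π = [0.2000, 0.3000, 0.5000]
t=1: π = [0.3833, 0.2833, 0.3333]
t=2: π = [0.3806, 0.2306, 0.3889]
t=3: π = [0.3718, 0.2579, 0.3704]
t=4: π = [0.3763, 0.2471, 0.3765]

π = [0.3763, 0.2471, 0.3765]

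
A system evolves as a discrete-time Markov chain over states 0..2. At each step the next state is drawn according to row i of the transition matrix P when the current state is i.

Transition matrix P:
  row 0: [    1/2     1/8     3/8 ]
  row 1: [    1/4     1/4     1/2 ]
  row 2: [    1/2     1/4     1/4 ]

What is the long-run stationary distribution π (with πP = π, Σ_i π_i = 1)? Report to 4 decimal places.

Balance equations π_j = Σ_i π_i·P[i][j]:
  π_0 = 1/2·π_0 + 1/4·π_1 + 1/2·π_2
  π_1 = 1/8·π_0 + 1/4·π_1 + 1/4·π_2
  normalize: π_0 + π_1 + π_2 = 1
Solving the linear system gives exactly π = [14/31, 6/31, 11/31].

π = [0.4516, 0.1935, 0.3548]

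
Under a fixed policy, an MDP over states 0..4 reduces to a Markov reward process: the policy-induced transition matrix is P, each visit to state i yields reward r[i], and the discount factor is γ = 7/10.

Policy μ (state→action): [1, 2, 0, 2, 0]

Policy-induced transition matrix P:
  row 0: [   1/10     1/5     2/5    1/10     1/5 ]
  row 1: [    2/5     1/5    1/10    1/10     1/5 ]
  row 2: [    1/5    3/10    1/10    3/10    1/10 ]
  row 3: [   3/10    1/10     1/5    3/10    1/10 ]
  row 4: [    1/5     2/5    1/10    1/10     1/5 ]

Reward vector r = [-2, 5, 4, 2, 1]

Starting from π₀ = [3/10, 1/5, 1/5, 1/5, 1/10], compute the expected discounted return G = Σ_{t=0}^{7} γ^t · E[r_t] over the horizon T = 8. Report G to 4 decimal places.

t=0: π = [0.3000, 0.2000, 0.2000, 0.2000, 0.1000], E[r] = 1.7000, γ^t·E[r] = 1.700000, running G = 1.700000
t=1: π = [0.2300, 0.2200, 0.2100, 0.1800, 0.1600], E[r] = 2.0000, γ^t·E[r] = 1.400000, running G = 3.100000
t=2: π = [0.2390, 0.2350, 0.1870, 0.1780, 0.1610], E[r] = 1.9620, γ^t·E[r] = 0.961380, running G = 4.061380
t=3: π = [0.2409, 0.2331, 0.1895, 0.1730, 0.1635], E[r] = 1.9512, γ^t·E[r] = 0.669262, running G = 4.730642
t=4: π = [0.2398, 0.2344, 0.1896, 0.1725, 0.1638], E[r] = 1.9591, γ^t·E[r] = 0.470385, running G = 5.201026
t=5: π = [0.2401, 0.2345, 0.1892, 0.1724, 0.1638], E[r] = 1.9574, γ^t·E[r] = 0.328985, running G = 5.530011
t=6: π = [0.2401, 0.2344, 0.1893, 0.1723, 0.1638], E[r] = 1.9576, γ^t·E[r] = 0.230305, running G = 5.760316
t=7: π = [0.2401, 0.2345, 0.1893, 0.1723, 0.1638], E[r] = 1.9577, γ^t·E[r] = 0.161221, running G = 5.921538

G = 5.9215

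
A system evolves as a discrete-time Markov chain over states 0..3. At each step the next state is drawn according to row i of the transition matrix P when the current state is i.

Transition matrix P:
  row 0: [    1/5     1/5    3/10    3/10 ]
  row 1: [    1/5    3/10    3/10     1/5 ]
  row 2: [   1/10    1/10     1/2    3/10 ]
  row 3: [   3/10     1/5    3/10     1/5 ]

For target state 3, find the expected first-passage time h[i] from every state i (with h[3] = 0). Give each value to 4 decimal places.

h = [3.5468, 3.9409, 3.4975, 0.0000]

First-step conditioning: h[3] = 0; for i ≠ 3, h[i] = 1 + Σ_k P[i][k]·h[k].
  h[0] = 1 + 1/5·h[0] + 1/5·h[1] + 3/10·h[2]
  h[1] = 1 + 1/5·h[0] + 3/10·h[1] + 3/10·h[2]
  h[2] = 1 + 1/10·h[0] + 1/10·h[1] + 1/2·h[2]
Solving the 3×3 linear system over states ≠ 3 gives exactly h = [720/203, 800/203, 710/203, 0] (h[3] = 0 is the target).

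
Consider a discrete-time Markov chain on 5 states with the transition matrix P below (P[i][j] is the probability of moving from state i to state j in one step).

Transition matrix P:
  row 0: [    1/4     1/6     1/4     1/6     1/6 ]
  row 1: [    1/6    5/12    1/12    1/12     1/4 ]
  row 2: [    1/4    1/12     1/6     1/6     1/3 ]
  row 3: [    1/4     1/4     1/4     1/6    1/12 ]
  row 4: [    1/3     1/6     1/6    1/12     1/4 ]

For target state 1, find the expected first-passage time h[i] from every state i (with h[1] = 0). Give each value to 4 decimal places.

First-step conditioning: h[1] = 0; for i ≠ 1, h[i] = 1 + Σ_k P[i][k]·h[k].
  h[0] = 1 + 1/4·h[0] + 1/4·h[2] + 1/6·h[3] + 1/6·h[4]
  h[2] = 1 + 1/4·h[0] + 1/6·h[2] + 1/6·h[3] + 1/3·h[4]
  h[3] = 1 + 1/4·h[0] + 1/4·h[2] + 1/6·h[3] + 1/12·h[4]
  h[4] = 1 + 1/3·h[0] + 1/6·h[2] + 1/12·h[3] + 1/4·h[4]
Solving the 4×4 linear system over states ≠ 1 gives exactly h = [20724/3341, 0, 22320/3341, 18996/3341, 20736/3341] (h[1] = 0 is the target).

h = [6.2029, 0.0000, 6.6806, 5.6857, 6.2065]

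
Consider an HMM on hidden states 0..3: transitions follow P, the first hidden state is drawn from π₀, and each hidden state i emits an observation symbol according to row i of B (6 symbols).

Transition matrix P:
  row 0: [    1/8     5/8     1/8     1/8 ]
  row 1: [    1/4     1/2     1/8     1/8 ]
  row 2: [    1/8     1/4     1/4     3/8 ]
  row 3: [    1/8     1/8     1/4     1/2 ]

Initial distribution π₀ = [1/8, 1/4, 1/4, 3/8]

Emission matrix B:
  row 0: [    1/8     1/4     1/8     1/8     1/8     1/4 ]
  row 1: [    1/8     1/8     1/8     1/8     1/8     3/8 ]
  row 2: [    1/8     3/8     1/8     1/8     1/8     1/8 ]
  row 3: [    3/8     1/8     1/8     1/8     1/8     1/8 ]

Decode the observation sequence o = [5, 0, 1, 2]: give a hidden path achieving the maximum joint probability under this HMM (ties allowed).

path = [3, 3, 2, 3]

t=0: δ = [3.125e-02, 9.375e-02, 3.125e-02, 4.688e-02]  (obs o_0=5)
t=1: δ = [2.930e-03, 5.859e-03, 1.465e-03, 8.789e-03]  ψ = [1, 1, 1, 3]  (obs o_1=0)
t=2: δ = [3.662e-04, 3.662e-04, 8.240e-04, 5.493e-04]  ψ = [1, 1, 3, 3]  (obs o_2=1)
t=3: δ = [1.287e-05, 2.861e-05, 2.575e-05, 3.862e-05]  ψ = [2, 0, 2, 2]  (obs o_3=2)
backtrack: best end state = 3; path = [3, 3, 2, 3]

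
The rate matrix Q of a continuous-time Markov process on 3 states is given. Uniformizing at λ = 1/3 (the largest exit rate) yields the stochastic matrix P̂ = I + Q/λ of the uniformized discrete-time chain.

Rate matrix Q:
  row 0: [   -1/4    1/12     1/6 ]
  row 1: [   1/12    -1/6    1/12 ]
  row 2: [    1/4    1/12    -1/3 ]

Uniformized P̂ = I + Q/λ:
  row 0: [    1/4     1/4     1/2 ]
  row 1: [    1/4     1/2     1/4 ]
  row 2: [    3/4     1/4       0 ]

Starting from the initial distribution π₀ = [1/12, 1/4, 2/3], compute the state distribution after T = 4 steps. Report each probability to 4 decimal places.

t=0: π = [0.0833, 0.2500, 0.6667]
t=1: π = [0.5833, 0.3125, 0.1042]
t=2: π = [0.3021, 0.3281, 0.3698]
t=3: π = [0.4349, 0.3320, 0.2331]
t=4: π = [0.3665, 0.3330, 0.3005]

π = [0.3665, 0.3330, 0.3005]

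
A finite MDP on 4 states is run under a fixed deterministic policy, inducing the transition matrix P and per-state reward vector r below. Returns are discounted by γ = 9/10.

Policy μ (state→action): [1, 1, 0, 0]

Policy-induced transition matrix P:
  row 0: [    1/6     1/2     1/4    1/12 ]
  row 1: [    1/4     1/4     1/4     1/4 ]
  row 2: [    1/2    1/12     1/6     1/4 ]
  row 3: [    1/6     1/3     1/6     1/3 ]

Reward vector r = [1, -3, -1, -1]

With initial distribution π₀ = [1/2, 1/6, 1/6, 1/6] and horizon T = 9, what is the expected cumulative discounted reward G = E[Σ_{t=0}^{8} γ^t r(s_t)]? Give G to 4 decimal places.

G = -5.9593

t=0: π = [0.5000, 0.1667, 0.1667, 0.1667], E[r] = -0.3333, γ^t·E[r] = -0.333333, running G = -0.333333
t=1: π = [0.2361, 0.3611, 0.2222, 0.1806], E[r] = -1.2500, γ^t·E[r] = -1.125000, running G = -1.458333
t=2: π = [0.2708, 0.2870, 0.2164, 0.2257], E[r] = -1.0324, γ^t·E[r] = -0.836250, running G = -2.294583
t=3: π = [0.2627, 0.3004, 0.2132, 0.2237], E[r] = -1.0754, γ^t·E[r] = -0.783984, running G = -3.078568
t=4: π = [0.2628, 0.2988, 0.2136, 0.2249], E[r] = -1.0721, γ^t·E[r] = -0.703392, running G = -3.781960
t=5: π = [0.2628, 0.2988, 0.2135, 0.2249], E[r] = -1.0721, γ^t·E[r] = -0.633077, running G = -4.415037
t=6: π = [0.2627, 0.2989, 0.2135, 0.2250], E[r] = -1.0723, γ^t·E[r] = -0.569850, running G = -4.984887
t=7: π = [0.2627, 0.2988, 0.2135, 0.2250], E[r] = -1.0722, γ^t·E[r] = -0.512851, running G = -5.497738
t=8: π = [0.2627, 0.2989, 0.2135, 0.2250], E[r] = -1.0722, γ^t·E[r] = -0.461568, running G = -5.959307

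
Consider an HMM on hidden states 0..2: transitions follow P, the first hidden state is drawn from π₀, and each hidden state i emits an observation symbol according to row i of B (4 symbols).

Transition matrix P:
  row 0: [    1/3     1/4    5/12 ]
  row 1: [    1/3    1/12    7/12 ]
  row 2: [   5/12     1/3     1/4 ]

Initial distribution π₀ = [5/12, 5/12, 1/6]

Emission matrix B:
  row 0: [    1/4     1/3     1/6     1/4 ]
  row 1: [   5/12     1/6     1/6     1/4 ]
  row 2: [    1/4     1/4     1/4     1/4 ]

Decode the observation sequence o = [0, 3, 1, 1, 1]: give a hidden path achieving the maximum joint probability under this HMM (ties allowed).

t=0: δ = [1.042e-01, 1.736e-01, 4.167e-02]  (obs o_0=0)
t=1: δ = [1.447e-02, 6.510e-03, 2.532e-02]  ψ = [1, 0, 1]  (obs o_1=3)
t=2: δ = [3.516e-03, 1.407e-03, 1.582e-03]  ψ = [2, 2, 2]  (obs o_2=1)
t=3: δ = [3.907e-04, 1.465e-04, 3.663e-04]  ψ = [0, 0, 0]  (obs o_3=1)
t=4: δ = [5.087e-05, 2.035e-05, 4.070e-05]  ψ = [2, 2, 0]  (obs o_4=1)
backtrack: best end state = 0; path = [1, 2, 0, 2, 0]

path = [1, 2, 0, 2, 0]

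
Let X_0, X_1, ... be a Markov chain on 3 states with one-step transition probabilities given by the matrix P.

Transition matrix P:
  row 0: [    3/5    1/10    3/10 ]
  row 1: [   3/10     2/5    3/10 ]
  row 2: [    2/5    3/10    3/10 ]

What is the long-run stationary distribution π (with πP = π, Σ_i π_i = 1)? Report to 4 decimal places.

Balance equations π_j = Σ_i π_i·P[i][j]:
  π_0 = 3/5·π_0 + 3/10·π_1 + 2/5·π_2
  π_1 = 1/10·π_0 + 2/5·π_1 + 3/10·π_2
  normalize: π_0 + π_1 + π_2 = 1
Solving the linear system gives exactly π = [33/70, 8/35, 3/10].

π = [0.4714, 0.2286, 0.3000]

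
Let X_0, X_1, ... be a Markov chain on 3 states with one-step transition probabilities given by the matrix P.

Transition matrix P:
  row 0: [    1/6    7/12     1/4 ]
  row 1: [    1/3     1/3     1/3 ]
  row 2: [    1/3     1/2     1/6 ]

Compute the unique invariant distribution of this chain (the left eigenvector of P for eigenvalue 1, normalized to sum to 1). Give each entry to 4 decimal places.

Balance equations π_j = Σ_i π_i·P[i][j]:
  π_0 = 1/6·π_0 + 1/3·π_1 + 1/3·π_2
  π_1 = 7/12·π_0 + 1/3·π_1 + 1/2·π_2
  normalize: π_0 + π_1 + π_2 = 1
Solving the linear system gives exactly π = [2/7, 22/49, 13/49].

π = [0.2857, 0.4490, 0.2653]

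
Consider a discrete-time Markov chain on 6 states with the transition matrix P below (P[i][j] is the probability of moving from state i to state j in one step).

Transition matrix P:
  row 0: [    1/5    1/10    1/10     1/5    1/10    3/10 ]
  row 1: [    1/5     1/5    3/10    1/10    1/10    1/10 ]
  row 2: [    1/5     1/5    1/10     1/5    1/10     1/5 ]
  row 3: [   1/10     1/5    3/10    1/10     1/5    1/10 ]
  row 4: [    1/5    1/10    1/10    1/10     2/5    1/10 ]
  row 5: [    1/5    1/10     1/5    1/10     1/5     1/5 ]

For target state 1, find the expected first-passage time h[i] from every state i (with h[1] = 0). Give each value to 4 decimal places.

First-step conditioning: h[1] = 0; for i ≠ 1, h[i] = 1 + Σ_k P[i][k]·h[k].
  h[0] = 1 + 1/5·h[0] + 1/10·h[2] + 1/5·h[3] + 1/10·h[4] + 3/10·h[5]
  h[2] = 1 + 1/5·h[0] + 1/10·h[2] + 1/5·h[3] + 1/10·h[4] + 1/5·h[5]
  h[3] = 1 + 1/10·h[0] + 3/10·h[2] + 1/10·h[3] + 1/5·h[4] + 1/10·h[5]
  h[4] = 1 + 1/5·h[0] + 1/10·h[2] + 1/10·h[3] + 2/5·h[4] + 1/10·h[5]
  h[5] = 1 + 1/5·h[0] + 1/5·h[2] + 1/10·h[3] + 1/5·h[4] + 1/5·h[5]
Solving the 5×5 linear system over states ≠ 1 gives exactly h = [28940/3749, 0, 26040/3749, 25810/3749, 29370/3749, 29000/3749] (h[1] = 0 is the target).

h = [7.7194, 0.0000, 6.9459, 6.8845, 7.8341, 7.7354]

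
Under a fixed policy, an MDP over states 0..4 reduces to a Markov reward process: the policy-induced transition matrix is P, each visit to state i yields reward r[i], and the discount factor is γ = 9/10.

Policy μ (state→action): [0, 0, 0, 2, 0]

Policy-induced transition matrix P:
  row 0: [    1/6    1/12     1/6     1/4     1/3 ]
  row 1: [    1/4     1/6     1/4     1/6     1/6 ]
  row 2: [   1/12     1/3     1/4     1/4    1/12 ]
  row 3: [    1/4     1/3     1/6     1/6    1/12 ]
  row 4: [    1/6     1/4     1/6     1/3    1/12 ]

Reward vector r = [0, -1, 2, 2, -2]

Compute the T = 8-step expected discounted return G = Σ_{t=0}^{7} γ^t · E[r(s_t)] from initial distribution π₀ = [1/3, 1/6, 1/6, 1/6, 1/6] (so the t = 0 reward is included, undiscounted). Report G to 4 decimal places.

t=0: π = [0.3333, 0.1667, 0.1667, 0.1667, 0.1667], E[r] = 0.1667, γ^t·E[r] = 0.166667, running G = 0.166667
t=1: π = [0.1806, 0.2083, 0.1944, 0.2361, 0.1806], E[r] = 0.2917, γ^t·E[r] = 0.262500, running G = 0.429167
t=2: π = [0.1875, 0.2384, 0.2002, 0.2280, 0.1458], E[r] = 0.3264, γ^t·E[r] = 0.264375, running G = 0.693542
t=3: π = [0.1889, 0.2346, 0.2032, 0.2233, 0.1501], E[r] = 0.3183, γ^t·E[r] = 0.232031, running G = 0.925573
t=4: π = [0.1879, 0.2345, 0.2031, 0.2244, 0.1501], E[r] = 0.3203, γ^t·E[r] = 0.210146, running G = 1.135719
t=5: π = [0.1880, 0.2348, 0.2031, 0.2243, 0.1498], E[r] = 0.3204, γ^t·E[r] = 0.189164, running G = 1.324884
t=6: π = [0.1880, 0.2347, 0.2032, 0.2242, 0.1499], E[r] = 0.3203, γ^t·E[r] = 0.170210, running G = 1.495093
t=7: π = [0.1880, 0.2347, 0.2032, 0.2242, 0.1499], E[r] = 0.3203, γ^t·E[r] = 0.153196, running G = 1.648290

G = 1.6483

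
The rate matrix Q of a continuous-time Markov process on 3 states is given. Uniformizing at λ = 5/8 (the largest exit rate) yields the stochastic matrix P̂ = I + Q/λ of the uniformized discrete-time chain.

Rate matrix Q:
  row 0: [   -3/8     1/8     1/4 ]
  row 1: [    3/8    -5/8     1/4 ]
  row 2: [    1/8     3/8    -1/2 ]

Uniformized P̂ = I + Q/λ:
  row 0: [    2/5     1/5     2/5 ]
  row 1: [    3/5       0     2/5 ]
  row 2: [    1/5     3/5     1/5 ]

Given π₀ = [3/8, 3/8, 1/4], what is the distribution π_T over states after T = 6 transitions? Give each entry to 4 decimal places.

t=0: π = [0.3750, 0.3750, 0.2500]
t=1: π = [0.4250, 0.2250, 0.3500]
t=2: π = [0.3750, 0.2950, 0.3300]
t=3: π = [0.3930, 0.2730, 0.3340]
t=4: π = [0.3878, 0.2790, 0.3332]
t=5: π = [0.3892, 0.2775, 0.3334]
t=6: π = [0.3888, 0.2778, 0.3333]

π = [0.3888, 0.2778, 0.3333]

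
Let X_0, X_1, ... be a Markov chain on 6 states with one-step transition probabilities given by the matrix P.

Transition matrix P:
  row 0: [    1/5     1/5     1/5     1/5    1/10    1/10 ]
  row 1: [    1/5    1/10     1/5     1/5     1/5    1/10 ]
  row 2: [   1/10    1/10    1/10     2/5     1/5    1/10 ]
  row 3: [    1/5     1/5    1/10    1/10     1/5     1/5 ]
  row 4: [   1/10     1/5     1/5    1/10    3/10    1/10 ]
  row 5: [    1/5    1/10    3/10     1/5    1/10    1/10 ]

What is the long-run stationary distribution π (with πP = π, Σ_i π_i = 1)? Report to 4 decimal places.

π = [0.1634, 0.1550, 0.1749, 0.1963, 0.1908, 0.1196]

Balance equations π_j = Σ_i π_i·P[i][j]:
  π_0 = 1/5·π_0 + 1/5·π_1 + 1/10·π_2 + 1/5·π_3 + 1/10·π_4 + 1/5·π_5
  π_1 = 1/5·π_0 + 1/10·π_1 + 1/10·π_2 + 1/5·π_3 + 1/5·π_4 + 1/10·π_5
  π_2 = 1/5·π_0 + 1/5·π_1 + 1/10·π_2 + 1/10·π_3 + 1/5·π_4 + 3/10·π_5
  π_3 = 1/5·π_0 + 1/5·π_1 + 2/5·π_2 + 1/10·π_3 + 1/10·π_4 + 1/5·π_5
  π_4 = 1/10·π_0 + 1/5·π_1 + 1/5·π_2 + 1/5·π_3 + 3/10·π_4 + 1/10·π_5
  normalize: π_0 + π_1 + π_2 + π_3 + π_4 + π_5 = 1
Solving the linear system gives exactly π = [17843/109173, 16927/109173, 6363/36391, 21427/109173, 20827/109173, 13060/109173].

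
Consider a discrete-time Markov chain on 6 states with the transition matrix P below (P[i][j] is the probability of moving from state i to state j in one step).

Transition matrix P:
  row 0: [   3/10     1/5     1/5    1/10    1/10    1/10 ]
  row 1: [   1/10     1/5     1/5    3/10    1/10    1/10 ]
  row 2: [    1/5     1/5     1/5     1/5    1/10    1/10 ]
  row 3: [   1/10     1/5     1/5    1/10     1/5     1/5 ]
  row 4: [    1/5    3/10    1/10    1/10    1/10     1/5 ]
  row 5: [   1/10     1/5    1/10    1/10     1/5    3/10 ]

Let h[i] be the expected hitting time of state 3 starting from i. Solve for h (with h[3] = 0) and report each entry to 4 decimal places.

First-step conditioning: h[3] = 0; for i ≠ 3, h[i] = 1 + Σ_k P[i][k]·h[k].
  h[0] = 1 + 3/10·h[0] + 1/5·h[1] + 1/5·h[2] + 1/10·h[4] + 1/10·h[5]
  h[1] = 1 + 1/10·h[0] + 1/5·h[1] + 1/5·h[2] + 1/10·h[4] + 1/10·h[5]
  h[2] = 1 + 1/5·h[0] + 1/5·h[1] + 1/5·h[2] + 1/10·h[4] + 1/10·h[5]
  h[4] = 1 + 1/5·h[0] + 3/10·h[1] + 1/10·h[2] + 1/10·h[4] + 1/5·h[5]
  h[5] = 1 + 1/10·h[0] + 1/5·h[1] + 1/10·h[2] + 1/5·h[4] + 3/10·h[5]
Solving the 5×5 linear system over states ≠ 3 gives exactly h = [3950/631, 3160/631, 3555/631, 0, 3915/631, 3995/631] (h[3] = 0 is the target).

h = [6.2599, 5.0079, 5.6339, 0.0000, 6.2044, 6.3312]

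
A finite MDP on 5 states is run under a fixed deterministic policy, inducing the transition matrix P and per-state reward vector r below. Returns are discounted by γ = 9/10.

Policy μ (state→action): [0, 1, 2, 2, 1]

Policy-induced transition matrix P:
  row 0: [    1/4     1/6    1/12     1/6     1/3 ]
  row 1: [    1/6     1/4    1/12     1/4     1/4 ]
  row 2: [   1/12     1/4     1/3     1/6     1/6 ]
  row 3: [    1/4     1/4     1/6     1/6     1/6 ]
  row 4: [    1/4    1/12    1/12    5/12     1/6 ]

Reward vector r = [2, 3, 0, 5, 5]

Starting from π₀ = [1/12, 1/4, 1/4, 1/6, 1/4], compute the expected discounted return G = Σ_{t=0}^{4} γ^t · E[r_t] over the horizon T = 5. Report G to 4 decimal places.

G = 13.1023

t=0: π = [0.0833, 0.2500, 0.2500, 0.1667, 0.2500], E[r] = 3.0000, γ^t·E[r] = 3.000000, running G = 3.000000
t=1: π = [0.1875, 0.2014, 0.1597, 0.2500, 0.2014], E[r] = 3.2361, γ^t·E[r] = 2.912500, running G = 5.912500
t=2: π = [0.2066, 0.2008, 0.1441, 0.2338, 0.2147], E[r] = 3.2581, γ^t·E[r] = 2.639063, running G = 8.551563
t=3: π = [0.2092, 0.1970, 0.1388, 0.2371, 0.2178], E[r] = 3.2840, γ^t·E[r] = 2.394070, running G = 10.945633
t=4: π = [0.2104, 0.1963, 0.1378, 0.2375, 0.2180], E[r] = 3.2872, γ^t·E[r] = 2.156704, running G = 13.102337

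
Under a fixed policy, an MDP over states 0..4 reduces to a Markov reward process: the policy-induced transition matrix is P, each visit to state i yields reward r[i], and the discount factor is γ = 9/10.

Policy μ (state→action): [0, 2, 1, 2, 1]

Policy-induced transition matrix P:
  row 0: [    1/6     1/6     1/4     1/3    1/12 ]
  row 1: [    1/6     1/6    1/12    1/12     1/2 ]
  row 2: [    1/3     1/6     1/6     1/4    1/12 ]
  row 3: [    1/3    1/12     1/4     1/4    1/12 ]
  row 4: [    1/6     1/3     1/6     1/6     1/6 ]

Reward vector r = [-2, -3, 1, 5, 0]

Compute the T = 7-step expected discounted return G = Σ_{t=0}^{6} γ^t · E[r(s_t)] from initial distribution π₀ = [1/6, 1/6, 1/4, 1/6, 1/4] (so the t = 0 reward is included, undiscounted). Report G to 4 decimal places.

t=0: π = [0.1667, 0.1667, 0.2500, 0.1667, 0.2500], E[r] = 0.2500, γ^t·E[r] = 0.250000, running G = 0.250000
t=1: π = [0.2361, 0.1944, 0.1806, 0.2153, 0.1736], E[r] = 0.2014, γ^t·E[r] = 0.181250, running G = 0.431250
t=2: π = [0.2326, 0.1777, 0.1881, 0.2228, 0.1788], E[r] = 0.3038, γ^t·E[r] = 0.246094, running G = 0.677344
t=3: π = [0.2351, 0.1779, 0.1898, 0.2249, 0.1723], E[r] = 0.3102, γ^t·E[r] = 0.226125, running G = 0.903469
t=4: π = [0.2358, 0.1766, 0.1902, 0.2256, 0.1718], E[r] = 0.3167, γ^t·E[r] = 0.207755, running G = 1.111224
t=5: π = [0.2360, 0.1765, 0.1904, 0.2259, 0.1713], E[r] = 0.3184, γ^t·E[r] = 0.188022, running G = 1.299246
t=6: π = [0.2360, 0.1764, 0.1904, 0.2260, 0.1711], E[r] = 0.3191, γ^t·E[r] = 0.169570, running G = 1.468816

G = 1.4688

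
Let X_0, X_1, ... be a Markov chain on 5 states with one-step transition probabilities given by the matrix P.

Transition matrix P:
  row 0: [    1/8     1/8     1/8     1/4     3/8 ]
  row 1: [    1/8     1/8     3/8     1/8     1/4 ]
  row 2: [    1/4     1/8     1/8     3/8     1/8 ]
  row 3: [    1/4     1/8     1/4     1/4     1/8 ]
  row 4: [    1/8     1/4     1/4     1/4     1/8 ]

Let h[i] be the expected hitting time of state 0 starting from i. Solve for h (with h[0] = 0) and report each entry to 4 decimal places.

First-step conditioning: h[0] = 0; for i ≠ 0, h[i] = 1 + Σ_k P[i][k]·h[k].
  h[1] = 1 + 1/8·h[1] + 3/8·h[2] + 1/8·h[3] + 1/4·h[4]
  h[2] = 1 + 1/8·h[1] + 1/8·h[2] + 3/8·h[3] + 1/8·h[4]
  h[3] = 1 + 1/8·h[1] + 1/4·h[2] + 1/4·h[3] + 1/8·h[4]
  h[4] = 1 + 1/4·h[1] + 1/4·h[2] + 1/4·h[3] + 1/8·h[4]
Solving the 4×4 linear system over states ≠ 0 gives exactly h = [0, 16/3, 14/3, 14/3, 16/3] (h[0] = 0 is the target).

h = [0.0000, 5.3333, 4.6667, 4.6667, 5.3333]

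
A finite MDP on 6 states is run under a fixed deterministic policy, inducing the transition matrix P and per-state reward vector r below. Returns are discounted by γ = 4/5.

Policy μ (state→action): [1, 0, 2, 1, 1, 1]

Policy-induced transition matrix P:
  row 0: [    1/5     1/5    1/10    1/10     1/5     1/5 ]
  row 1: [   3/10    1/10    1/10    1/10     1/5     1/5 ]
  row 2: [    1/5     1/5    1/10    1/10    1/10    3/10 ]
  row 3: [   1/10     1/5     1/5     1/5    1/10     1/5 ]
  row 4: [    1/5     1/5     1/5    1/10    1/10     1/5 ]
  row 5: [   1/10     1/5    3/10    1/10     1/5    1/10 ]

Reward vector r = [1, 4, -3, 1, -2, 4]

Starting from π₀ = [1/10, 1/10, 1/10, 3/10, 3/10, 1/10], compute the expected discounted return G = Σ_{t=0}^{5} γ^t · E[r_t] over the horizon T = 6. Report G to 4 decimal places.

t=0: π = [0.1000, 0.1000, 0.1000, 0.3000, 0.3000, 0.1000], E[r] = 0.3000, γ^t·E[r] = 0.300000, running G = 0.300000
t=1: π = [0.1700, 0.1900, 0.1800, 0.1300, 0.1300, 0.2000], E[r] = 1.0600, γ^t·E[r] = 0.848000, running G = 1.148000
t=2: π = [0.1860, 0.1810, 0.1660, 0.1130, 0.1560, 0.1980], E[r] = 1.0050, γ^t·E[r] = 0.643200, running G = 1.791200
t=3: π = [0.1870, 0.1819, 0.1665, 0.1113, 0.1565, 0.1968], E[r] = 1.0006, γ^t·E[r] = 0.512307, running G = 2.303507
t=4: π = [0.1874, 0.1818, 0.1661, 0.1111, 0.1566, 0.1970], E[r] = 1.0021, γ^t·E[r] = 0.410448, running G = 2.713955
t=5: π = [0.1874, 0.1818, 0.1662, 0.1111, 0.1566, 0.1969], E[r] = 1.0017, γ^t·E[r] = 0.328238, running G = 3.042193

G = 3.0422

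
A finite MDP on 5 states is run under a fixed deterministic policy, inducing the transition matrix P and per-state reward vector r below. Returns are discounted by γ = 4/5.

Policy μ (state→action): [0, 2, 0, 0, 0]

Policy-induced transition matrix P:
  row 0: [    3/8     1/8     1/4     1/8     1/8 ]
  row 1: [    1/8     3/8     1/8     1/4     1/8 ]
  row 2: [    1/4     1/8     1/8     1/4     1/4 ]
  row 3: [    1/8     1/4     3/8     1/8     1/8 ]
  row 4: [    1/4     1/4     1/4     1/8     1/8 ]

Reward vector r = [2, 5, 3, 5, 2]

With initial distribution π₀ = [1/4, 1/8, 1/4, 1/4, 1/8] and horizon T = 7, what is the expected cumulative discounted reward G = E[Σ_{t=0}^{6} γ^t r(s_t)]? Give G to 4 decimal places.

G = 13.4137

t=0: π = [0.2500, 0.1250, 0.2500, 0.2500, 0.1250], E[r] = 3.3750, γ^t·E[r] = 3.375000, running G = 3.375000
t=1: π = [0.2344, 0.2031, 0.2344, 0.1719, 0.1563], E[r] = 3.3594, γ^t·E[r] = 2.687500, running G = 6.062500
t=2: π = [0.2324, 0.2168, 0.2168, 0.1797, 0.1543], E[r] = 3.4063, γ^t·E[r] = 2.180000, running G = 8.242500
t=3: π = [0.2295, 0.2209, 0.2183, 0.1792, 0.1521], E[r] = 3.4187, γ^t·E[r] = 1.750375, running G = 9.992875
t=4: π = [0.2287, 0.2216, 0.2175, 0.1799, 0.1523], E[r] = 3.4221, γ^t·E[r] = 1.401713, running G = 11.394588
t=5: π = [0.2284, 0.2219, 0.2176, 0.1799, 0.1522], E[r] = 3.4231, γ^t·E[r] = 1.121675, running G = 12.516263
t=6: π = [0.2283, 0.2220, 0.2175, 0.1799, 0.1522], E[r] = 3.4234, γ^t·E[r] = 0.897411, running G = 13.413673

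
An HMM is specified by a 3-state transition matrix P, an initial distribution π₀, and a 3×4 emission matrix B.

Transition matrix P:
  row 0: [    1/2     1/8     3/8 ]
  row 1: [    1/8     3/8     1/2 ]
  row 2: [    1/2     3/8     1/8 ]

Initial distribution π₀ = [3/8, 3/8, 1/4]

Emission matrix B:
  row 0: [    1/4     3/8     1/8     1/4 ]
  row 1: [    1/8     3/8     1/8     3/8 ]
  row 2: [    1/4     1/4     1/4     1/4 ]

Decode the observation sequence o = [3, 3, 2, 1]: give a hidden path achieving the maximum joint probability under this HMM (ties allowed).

path = [1, 1, 2, 0]

t=0: δ = [9.375e-02, 1.406e-01, 6.250e-02]  (obs o_0=3)
t=1: δ = [1.172e-02, 1.978e-02, 1.758e-02]  ψ = [0, 1, 1]  (obs o_1=3)
t=2: δ = [1.099e-03, 9.270e-04, 2.472e-03]  ψ = [2, 1, 1]  (obs o_2=2)
t=3: δ = [4.635e-04, 3.476e-04, 1.159e-04]  ψ = [2, 2, 1]  (obs o_3=1)
backtrack: best end state = 0; path = [1, 1, 2, 0]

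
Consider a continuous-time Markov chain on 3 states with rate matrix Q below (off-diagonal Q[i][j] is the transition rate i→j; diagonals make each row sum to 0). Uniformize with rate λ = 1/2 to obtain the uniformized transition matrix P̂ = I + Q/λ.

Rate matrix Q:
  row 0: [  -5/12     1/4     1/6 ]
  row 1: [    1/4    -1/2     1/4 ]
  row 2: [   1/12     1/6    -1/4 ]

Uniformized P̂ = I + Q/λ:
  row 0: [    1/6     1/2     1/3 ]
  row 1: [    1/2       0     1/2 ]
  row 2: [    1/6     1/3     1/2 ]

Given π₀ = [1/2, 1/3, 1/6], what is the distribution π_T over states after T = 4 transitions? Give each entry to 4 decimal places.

π = [0.2618, 0.2814, 0.4568]

t=0: π = [0.5000, 0.3333, 0.1667]
t=1: π = [0.2778, 0.3056, 0.4167]
t=2: π = [0.2685, 0.2778, 0.4537]
t=3: π = [0.2593, 0.2855, 0.4552]
t=4: π = [0.2618, 0.2814, 0.4568]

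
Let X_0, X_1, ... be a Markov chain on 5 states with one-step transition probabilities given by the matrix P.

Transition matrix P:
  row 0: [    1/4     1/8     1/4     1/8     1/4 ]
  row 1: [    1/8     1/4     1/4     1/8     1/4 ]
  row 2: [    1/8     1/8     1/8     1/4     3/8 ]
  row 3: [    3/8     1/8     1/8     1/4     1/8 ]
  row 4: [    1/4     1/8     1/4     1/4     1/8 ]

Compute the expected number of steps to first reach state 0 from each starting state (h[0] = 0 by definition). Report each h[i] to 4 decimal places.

First-step conditioning: h[0] = 0; for i ≠ 0, h[i] = 1 + Σ_k P[i][k]·h[k].
  h[1] = 1 + 1/4·h[1] + 1/4·h[2] + 1/8·h[3] + 1/4·h[4]
  h[2] = 1 + 1/8·h[1] + 1/8·h[2] + 1/4·h[3] + 3/8·h[4]
  h[3] = 1 + 1/8·h[1] + 1/8·h[2] + 1/4·h[3] + 1/8·h[4]
  h[4] = 1 + 1/8·h[1] + 1/4·h[2] + 1/4·h[3] + 1/8·h[4]
Solving the 4×4 linear system over states ≠ 0 gives exactly h = [0, 2344/477, 2240/477, 1736/477, 224/53] (h[0] = 0 is the target).

h = [0.0000, 4.9140, 4.6960, 3.6394, 4.2264]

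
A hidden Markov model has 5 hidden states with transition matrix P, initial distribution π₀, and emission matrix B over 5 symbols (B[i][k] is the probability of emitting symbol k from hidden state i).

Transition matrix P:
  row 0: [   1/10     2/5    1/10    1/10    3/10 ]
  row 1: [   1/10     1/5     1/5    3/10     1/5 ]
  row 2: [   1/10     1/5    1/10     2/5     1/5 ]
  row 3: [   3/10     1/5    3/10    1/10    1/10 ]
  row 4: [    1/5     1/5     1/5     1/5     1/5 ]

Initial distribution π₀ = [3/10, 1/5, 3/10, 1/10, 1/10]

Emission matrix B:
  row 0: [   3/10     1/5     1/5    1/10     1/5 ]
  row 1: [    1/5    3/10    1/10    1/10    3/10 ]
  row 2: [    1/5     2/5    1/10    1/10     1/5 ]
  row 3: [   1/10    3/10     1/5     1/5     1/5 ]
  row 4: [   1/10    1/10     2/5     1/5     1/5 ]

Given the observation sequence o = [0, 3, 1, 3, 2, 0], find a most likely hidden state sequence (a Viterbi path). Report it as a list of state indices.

t=0: δ = [9.000e-02, 4.000e-02, 6.000e-02, 1.000e-02, 1.000e-02]  (obs o_0=0)
t=1: δ = [9.000e-04, 3.600e-03, 9.000e-04, 4.800e-03, 5.400e-03]  ψ = [0, 0, 0, 2, 0]  (obs o_1=3)
t=2: δ = [2.880e-04, 3.240e-04, 5.760e-04, 3.240e-04, 1.080e-04]  ψ = [3, 4, 3, 1, 4]  (obs o_2=1)
t=3: δ = [9.720e-06, 1.152e-05, 9.720e-06, 4.608e-05, 2.304e-05]  ψ = [3, 0, 3, 2, 2]  (obs o_3=3)
t=4: δ = [2.765e-06, 9.216e-07, 1.382e-06, 9.216e-07, 1.843e-06]  ψ = [3, 3, 3, 3, 3]  (obs o_4=2)
t=5: δ = [1.106e-07, 2.212e-07, 7.373e-08, 5.530e-08, 8.294e-08]  ψ = [4, 0, 4, 2, 0]  (obs o_5=0)
backtrack: best end state = 1; path = [2, 3, 2, 3, 0, 1]

path = [2, 3, 2, 3, 0, 1]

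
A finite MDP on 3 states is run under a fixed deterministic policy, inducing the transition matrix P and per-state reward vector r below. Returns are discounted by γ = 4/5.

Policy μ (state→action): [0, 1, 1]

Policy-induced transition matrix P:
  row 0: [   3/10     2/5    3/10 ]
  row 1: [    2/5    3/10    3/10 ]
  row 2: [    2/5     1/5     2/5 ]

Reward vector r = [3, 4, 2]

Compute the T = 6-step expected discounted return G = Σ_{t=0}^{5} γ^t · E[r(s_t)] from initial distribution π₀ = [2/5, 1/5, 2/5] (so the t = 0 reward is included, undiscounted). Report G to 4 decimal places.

t=0: π = [0.4000, 0.2000, 0.4000], E[r] = 2.8000, γ^t·E[r] = 2.800000, running G = 2.800000
t=1: π = [0.3600, 0.3000, 0.3400], E[r] = 2.9600, γ^t·E[r] = 2.368000, running G = 5.168000
t=2: π = [0.3640, 0.3020, 0.3340], E[r] = 2.9680, γ^t·E[r] = 1.899520, running G = 7.067520
t=3: π = [0.3636, 0.3030, 0.3334], E[r] = 2.9696, γ^t·E[r] = 1.520435, running G = 8.587955
t=4: π = [0.3636, 0.3030, 0.3333], E[r] = 2.9697, γ^t·E[r] = 1.216381, running G = 9.804336
t=5: π = [0.3636, 0.3030, 0.3333], E[r] = 2.9697, γ^t·E[r] = 0.973110, running G = 10.777446

G = 10.7774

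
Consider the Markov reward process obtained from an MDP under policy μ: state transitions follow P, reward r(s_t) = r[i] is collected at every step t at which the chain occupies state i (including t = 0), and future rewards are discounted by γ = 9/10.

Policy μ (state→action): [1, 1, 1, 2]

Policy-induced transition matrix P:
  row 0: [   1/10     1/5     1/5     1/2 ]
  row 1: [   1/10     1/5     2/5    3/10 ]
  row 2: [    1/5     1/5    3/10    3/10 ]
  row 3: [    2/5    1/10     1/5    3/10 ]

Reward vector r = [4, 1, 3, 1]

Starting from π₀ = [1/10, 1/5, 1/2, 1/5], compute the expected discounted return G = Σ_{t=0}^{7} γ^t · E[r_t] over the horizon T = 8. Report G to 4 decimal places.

t=0: π = [0.1000, 0.2000, 0.5000, 0.2000], E[r] = 2.3000, γ^t·E[r] = 2.300000, running G = 2.300000
t=1: π = [0.2100, 0.1800, 0.2900, 0.3200], E[r] = 2.2100, γ^t·E[r] = 1.989000, running G = 4.289000
t=2: π = [0.2250, 0.1680, 0.2650, 0.3420], E[r] = 2.2050, γ^t·E[r] = 1.786050, running G = 6.075050
t=3: π = [0.2291, 0.1658, 0.2601, 0.3450], E[r] = 2.2075, γ^t·E[r] = 1.609268, running G = 7.684318
t=4: π = [0.2295, 0.1655, 0.2592, 0.3458], E[r] = 2.2069, γ^t·E[r] = 1.447927, running G = 9.132245
t=5: π = [0.2297, 0.1654, 0.2590, 0.3459], E[r] = 2.2070, γ^t·E[r] = 1.303225, running G = 10.435470
t=6: π = [0.2297, 0.1654, 0.2590, 0.3459], E[r] = 2.2070, γ^t·E[r] = 1.172884, running G = 11.608354
t=7: π = [0.2297, 0.1654, 0.2590, 0.3459], E[r] = 2.2070, γ^t·E[r] = 1.055599, running G = 12.663953

G = 12.6640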